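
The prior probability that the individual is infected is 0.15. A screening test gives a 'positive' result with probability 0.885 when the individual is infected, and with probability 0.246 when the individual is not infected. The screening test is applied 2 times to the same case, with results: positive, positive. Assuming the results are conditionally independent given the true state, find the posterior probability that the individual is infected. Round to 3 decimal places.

With H the event that the individual is infected, the joint likelihood of the observed sequence is P(data|H) = 0.885·0.885 = 0.78323 and P(data|¬H) = 0.246·0.246 = 0.060516.
Bayes: P(H|data) = 0.15·0.78323 / (0.15·0.78323 + 0.85·0.060516) = 0.11748/0.16892 = 0.6955.

Posterior P(H) ≈ 0.695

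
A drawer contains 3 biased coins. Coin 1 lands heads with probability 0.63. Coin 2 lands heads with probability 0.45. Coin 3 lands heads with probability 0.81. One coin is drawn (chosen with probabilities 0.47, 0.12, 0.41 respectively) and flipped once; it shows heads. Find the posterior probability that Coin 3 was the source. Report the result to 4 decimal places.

Posterior probability ≈ 0.4868

P(heads|C1) = 0.63; P(heads|C2) = 0.45; P(heads|C3) = 0.81.
Prior × likelihood for each source: 0.47·0.63=0.2961, 0.12·0.45=0.05400, 0.41·0.81=0.3321. Summing gives P(heads) = 0.68220.
P(Coin 3 | heads) = 0.3321 / 0.68220 = 0.4868.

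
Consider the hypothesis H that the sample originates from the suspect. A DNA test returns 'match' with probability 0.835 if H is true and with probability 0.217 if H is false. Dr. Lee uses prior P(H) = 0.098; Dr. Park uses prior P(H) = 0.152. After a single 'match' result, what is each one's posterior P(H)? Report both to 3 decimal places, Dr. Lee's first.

P('+'|H) = 0.835, P('+'|¬H) = 0.217.
Dr. Lee: numerator 0.835·0.098 = 0.081830; evidence = 0.081830+0.217·0.902 = 0.27756; posterior = 0.295.
Dr. Park: numerator 0.835·0.152 = 0.12692; evidence = 0.12692+0.217·0.848 = 0.31094; posterior = 0.408.

Dr. Lee: 0.295; Dr. Park: 0.408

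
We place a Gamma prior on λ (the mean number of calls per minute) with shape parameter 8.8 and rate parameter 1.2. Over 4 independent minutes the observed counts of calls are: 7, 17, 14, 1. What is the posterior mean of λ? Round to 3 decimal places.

Posterior mean ≈ 9.192

The Poisson likelihood adds the total count to the shape and the number of exposure periods to the rate. Here ∑xᵢ = 39 and n = 4, so shape 8.8→47.8 and rate 1.2→5.2.
E[λ | data] = 47.8/5.2 = 9.192.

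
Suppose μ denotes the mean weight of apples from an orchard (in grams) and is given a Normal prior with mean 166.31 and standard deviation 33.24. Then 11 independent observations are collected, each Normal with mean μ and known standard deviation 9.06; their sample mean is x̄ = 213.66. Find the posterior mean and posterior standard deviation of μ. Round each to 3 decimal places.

Prior precision 1/τ₀² = 1/33.24² = 0.00090506; data precision n/σ² = 11/9.06² = 0.134010.
Posterior precision = 0.00090506 + 0.134010 = 0.134915, giving posterior SD = 1/√0.134915 = 2.723.
Posterior mean = (0.00090506·166.31 + 0.134010·213.66) / 0.134915 = 213.342.

Posterior mean ≈ 213.342; posterior SD ≈ 2.723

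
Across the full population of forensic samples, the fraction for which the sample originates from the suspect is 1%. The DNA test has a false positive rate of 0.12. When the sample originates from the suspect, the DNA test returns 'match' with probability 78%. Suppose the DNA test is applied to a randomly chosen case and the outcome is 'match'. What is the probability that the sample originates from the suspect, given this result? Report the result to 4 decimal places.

Write H for 'the sample originates from the suspect'. Prior odds H:¬H = 0.01/0.99 = 0.010101. For the 'match' outcome, the likelihood ratio is 0.78/0.12 = 6.5000.
Posterior odds = 0.010101 × 6.5000 = 0.065657, so P(H|E) = 0.065657/(1+0.065657) = 0.0616.

P(H | E) ≈ 0.0616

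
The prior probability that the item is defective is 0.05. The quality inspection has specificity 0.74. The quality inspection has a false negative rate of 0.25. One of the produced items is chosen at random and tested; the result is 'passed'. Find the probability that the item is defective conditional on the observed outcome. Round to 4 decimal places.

P(H | E) ≈ 0.0175

Let H be the event that the item is defective. P(H) = 0.05, so P(¬H) = 0.95. With E the 'passed' result, P(E|H) = 0.25 and P(E|¬H) = 0.74.
P(E) = 0.25·0.05 + 0.74·0.95 = 0.012500 + 0.70300 = 0.71550.
By Bayes' theorem, P(H|E) = 0.012500 / 0.71550 = 0.0175.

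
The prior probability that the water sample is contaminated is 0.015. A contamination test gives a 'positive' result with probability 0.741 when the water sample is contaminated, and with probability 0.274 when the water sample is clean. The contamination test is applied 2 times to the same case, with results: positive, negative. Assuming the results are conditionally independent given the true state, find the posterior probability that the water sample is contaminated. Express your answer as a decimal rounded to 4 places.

Posterior P(H) ≈ 0.0145

With H the event that the water sample is contaminated, the joint likelihood of the observed sequence is P(data|H) = 0.741·0.259 = 0.19192 and P(data|¬H) = 0.274·0.726 = 0.19892.
Bayes: P(H|data) = 0.015·0.19192 / (0.015·0.19192 + 0.985·0.19892) = 0.0028788/0.19882 = 0.0145.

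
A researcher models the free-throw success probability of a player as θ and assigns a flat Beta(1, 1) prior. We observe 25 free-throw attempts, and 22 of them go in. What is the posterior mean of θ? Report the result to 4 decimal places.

Posterior mean ≈ 0.8519

The binomial likelihood is conjugate to the Beta prior: with 22 successes and 3 failures, the posterior is Beta(1+22, 1+3) = Beta(23, 4).
E[θ | data] = 23/(23+4) = 0.8519.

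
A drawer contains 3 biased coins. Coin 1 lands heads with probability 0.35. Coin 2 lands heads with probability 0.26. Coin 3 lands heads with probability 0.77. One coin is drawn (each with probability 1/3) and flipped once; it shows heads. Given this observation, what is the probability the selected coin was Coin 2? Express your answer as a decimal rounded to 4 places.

Tabulate prior·likelihood by source: [1] prior 0.333333, lik 0.35, product 0.1167; [2] prior 0.333333, lik 0.26, product 0.08667; [3] prior 0.333333, lik 0.77, product 0.2567.
Normalizing constant = 0.46000; the posterior for Coin 2 is its product over the sum, 0.08667/0.46000 = 0.1884.

Posterior probability ≈ 0.1884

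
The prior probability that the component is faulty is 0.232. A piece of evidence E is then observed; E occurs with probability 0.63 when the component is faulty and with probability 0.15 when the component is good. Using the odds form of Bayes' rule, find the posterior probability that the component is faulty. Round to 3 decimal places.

Prior odds = 0.232/(1−0.232) = 0.30208. In log-odds, ln(0.30208) = -1.1971.
Add log likelihood ratio: ln(4.2000) = 1.4351.
Posterior log-odds = 0.23803, so posterior odds = exp(0.23803) = 1.2688. Converting, P(H|E) = 1.2688/2.2687 = 0.559.

Posterior probability ≈ 0.559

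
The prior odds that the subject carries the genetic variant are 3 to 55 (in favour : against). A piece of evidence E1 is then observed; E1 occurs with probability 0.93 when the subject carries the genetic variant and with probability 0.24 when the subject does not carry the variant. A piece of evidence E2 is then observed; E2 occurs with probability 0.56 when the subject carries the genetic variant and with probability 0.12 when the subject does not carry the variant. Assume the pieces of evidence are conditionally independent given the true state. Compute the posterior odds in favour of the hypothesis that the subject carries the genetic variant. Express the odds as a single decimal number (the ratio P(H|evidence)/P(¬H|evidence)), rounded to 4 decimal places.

Prior odds = 3/55 = 0.054545.
Likelihood ratio for E1 = 0.93/0.24 = 3.8750.
Likelihood ratio for E2 = 0.56/0.12 = 4.6667.
Posterior odds = prior odds × LR₁ × LR₂ = 0.98636.

Posterior odds ≈ 0.9864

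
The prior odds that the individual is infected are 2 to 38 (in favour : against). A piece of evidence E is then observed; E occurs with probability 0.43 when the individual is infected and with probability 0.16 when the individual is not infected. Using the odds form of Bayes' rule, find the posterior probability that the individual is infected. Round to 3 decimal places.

Posterior probability ≈ 0.124

Prior odds = 2/38 = 0.052632.
Likelihood ratio for E = 0.43/0.16 = 2.6875.
Posterior odds = prior odds × LR = 0.14145.
Posterior probability = odds/(1+odds) = 0.14145/1.1414 = 0.124.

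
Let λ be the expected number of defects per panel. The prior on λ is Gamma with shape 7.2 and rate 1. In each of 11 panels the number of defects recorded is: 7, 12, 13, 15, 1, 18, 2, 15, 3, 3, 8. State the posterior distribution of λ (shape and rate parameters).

Posterior: Gamma(shape=104.2, rate=12)

The Poisson likelihood adds the total count to the shape and the number of exposure periods to the rate. Here ∑xᵢ = 97 and n = 11, so shape 7.2→104.2 and rate 1→12.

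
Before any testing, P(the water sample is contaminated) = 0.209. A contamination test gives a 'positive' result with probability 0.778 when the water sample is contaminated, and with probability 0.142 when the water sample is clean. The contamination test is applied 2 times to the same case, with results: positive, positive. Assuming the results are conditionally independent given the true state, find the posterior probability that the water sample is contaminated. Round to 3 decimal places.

Posterior P(H) ≈ 0.888

With H the event that the water sample is contaminated, the joint likelihood of the observed sequence is P(data|H) = 0.778·0.778 = 0.60528 and P(data|¬H) = 0.142·0.142 = 0.020164.
Bayes: P(H|data) = 0.209·0.60528 / (0.209·0.60528 + 0.791·0.020164) = 0.12650/0.14245 = 0.8880.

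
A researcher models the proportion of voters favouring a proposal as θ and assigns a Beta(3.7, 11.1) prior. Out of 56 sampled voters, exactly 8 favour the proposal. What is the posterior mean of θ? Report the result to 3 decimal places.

Posterior mean ≈ 0.165

Observing 8 successes and 48 failures updates Beta(3.7, 11.1) by adding the success and failure counts to the two shape parameters: α = 3.7+8 = 11.7, β = 11.1+48 = 59.1.
Posterior mean = α/(α+β) = 11.7/70.8 = 0.165.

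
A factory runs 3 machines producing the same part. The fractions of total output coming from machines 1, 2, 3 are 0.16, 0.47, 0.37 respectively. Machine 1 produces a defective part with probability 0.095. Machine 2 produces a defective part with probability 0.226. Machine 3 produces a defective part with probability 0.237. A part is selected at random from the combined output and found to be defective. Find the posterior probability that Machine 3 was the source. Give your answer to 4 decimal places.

Posterior probability ≈ 0.4193

Tabulate prior·likelihood by source: [1] prior 0.16, lik 0.095, product 0.01520; [2] prior 0.47, lik 0.226, product 0.1062; [3] prior 0.37, lik 0.237, product 0.08769.
Normalizing constant = 0.20911; the posterior for Machine 3 is its product over the sum, 0.08769/0.20911 = 0.4193.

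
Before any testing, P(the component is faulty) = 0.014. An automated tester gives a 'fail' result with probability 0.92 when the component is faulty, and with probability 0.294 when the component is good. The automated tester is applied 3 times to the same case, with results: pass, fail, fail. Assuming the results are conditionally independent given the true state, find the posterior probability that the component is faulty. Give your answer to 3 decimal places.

Posterior P(H) ≈ 0.016

Let H be the event that the component is faulty; start with P(H) = 0.014. P('fail'|H) = 0.92, P('fail'|¬H) = 0.294.
Update on result 1 ('pass'): P(H) ← 0.08·0.0140 / (0.08·0.0140 + 0.706·0.9860) = 0.0011200/0.69724 = 0.0016.
Update on result 2 ('fail'): P(H) ← 0.92·0.0016 / (0.92·0.0016 + 0.294·0.9984) = 0.0014778/0.29501 = 0.0050.
Update on result 3 ('fail'): P(H) ← 0.92·0.0050 / (0.92·0.0050 + 0.294·0.9950) = 0.0046088/0.29714 = 0.0155.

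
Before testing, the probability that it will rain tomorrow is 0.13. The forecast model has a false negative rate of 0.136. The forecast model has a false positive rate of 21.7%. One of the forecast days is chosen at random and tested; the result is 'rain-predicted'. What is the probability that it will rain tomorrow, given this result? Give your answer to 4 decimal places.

Write H for 'it will rain tomorrow'. Prior odds H:¬H = 0.13/0.87 = 0.14943. For the 'rain-predicted' outcome, the likelihood ratio is 0.864/0.217 = 3.9816.
Posterior odds = 0.14943 × 3.9816 = 0.59495, so P(H|E) = 0.59495/(1+0.59495) = 0.3730.

P(H | E) ≈ 0.3730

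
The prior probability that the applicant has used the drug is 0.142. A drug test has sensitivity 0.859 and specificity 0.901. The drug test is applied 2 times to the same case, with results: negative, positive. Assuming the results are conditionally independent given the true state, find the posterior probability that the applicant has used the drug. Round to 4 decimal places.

With H the event that the applicant has used the drug, the joint likelihood of the observed sequence is P(data|H) = 0.141·0.859 = 0.12112 and P(data|¬H) = 0.901·0.099 = 0.089199.
Bayes: P(H|data) = 0.142·0.12112 / (0.142·0.12112 + 0.858·0.089199) = 0.017199/0.093732 = 0.1835.

Posterior P(H) ≈ 0.1835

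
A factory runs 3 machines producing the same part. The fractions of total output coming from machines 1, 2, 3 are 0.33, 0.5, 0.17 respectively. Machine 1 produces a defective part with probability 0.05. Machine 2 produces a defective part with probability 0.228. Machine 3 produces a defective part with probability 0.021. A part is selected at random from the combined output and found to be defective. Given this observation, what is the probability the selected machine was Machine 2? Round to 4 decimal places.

P(defective|M1) = 0.05; P(defective|M2) = 0.228; P(defective|M3) = 0.021.
Prior × likelihood for each source: 0.33·0.05=0.01650, 0.5·0.228=0.1140, 0.17·0.021=0.003570. Summing gives P(defective) = 0.13407.
P(Machine 2 | defective) = 0.1140 / 0.13407 = 0.8503.

Posterior probability ≈ 0.8503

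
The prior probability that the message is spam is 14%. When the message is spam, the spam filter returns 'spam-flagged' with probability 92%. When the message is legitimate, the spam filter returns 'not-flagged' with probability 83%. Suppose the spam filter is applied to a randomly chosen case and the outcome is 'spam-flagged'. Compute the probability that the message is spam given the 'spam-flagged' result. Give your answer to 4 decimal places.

P(H | E) ≈ 0.4684

Let H be the event that the message is spam. P(H) = 0.14, so P(¬H) = 0.86. With E the 'spam-flagged' result, P(E|H) = 0.92 and P(E|¬H) = 0.17.
P(E) = 0.92·0.14 + 0.17·0.86 = 0.12880 + 0.14620 = 0.27500.
By Bayes' theorem, P(H|E) = 0.12880 / 0.27500 = 0.4684.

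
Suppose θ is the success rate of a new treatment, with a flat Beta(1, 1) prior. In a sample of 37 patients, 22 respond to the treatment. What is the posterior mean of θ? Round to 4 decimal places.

Posterior mean ≈ 0.5897

The binomial likelihood is conjugate to the Beta prior: with 22 successes and 15 failures, the posterior is Beta(1+22, 1+15) = Beta(23, 16).
E[θ | data] = 23/(23+16) = 0.5897.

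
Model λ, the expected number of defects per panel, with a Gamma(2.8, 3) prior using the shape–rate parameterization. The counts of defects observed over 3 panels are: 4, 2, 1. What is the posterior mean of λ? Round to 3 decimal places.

Total count ∑xᵢ = 7 over n = 3 panels.
Gamma is conjugate to the Poisson likelihood: posterior is Gamma(shape = 2.8+7 = 9.8, rate = 3+3 = 6).
Posterior mean = shape/rate = 9.8/6 = 1.633.

Posterior mean ≈ 1.633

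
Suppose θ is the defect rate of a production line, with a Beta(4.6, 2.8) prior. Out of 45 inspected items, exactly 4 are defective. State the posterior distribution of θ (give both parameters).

Posterior: Beta(8.6, 43.8)

The binomial likelihood is conjugate to the Beta prior: with 4 successes and 41 failures, the posterior is Beta(4.6+4, 2.8+41) = Beta(8.6, 43.8).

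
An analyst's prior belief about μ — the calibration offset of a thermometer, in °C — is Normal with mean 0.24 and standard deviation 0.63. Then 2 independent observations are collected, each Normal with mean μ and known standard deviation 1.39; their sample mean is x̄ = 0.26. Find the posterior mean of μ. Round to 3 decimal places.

Posterior mean ≈ 0.246

With known σ, the Normal prior is conjugate. Weight on the data is w = (n/σ²)/(n/σ² + 1/τ₀²) = 1.03514/(1.03514+2.51953) = 0.29121.
Posterior mean = w·x̄ + (1−w)·μ₀ = 0.29121·0.26 + 0.70879·0.24 = 0.246.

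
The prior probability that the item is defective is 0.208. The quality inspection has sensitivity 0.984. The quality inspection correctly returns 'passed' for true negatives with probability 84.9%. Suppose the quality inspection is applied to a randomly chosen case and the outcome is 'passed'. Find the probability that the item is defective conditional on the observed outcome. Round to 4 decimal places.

P(H | E) ≈ 0.0049

Let H be the event that the item is defective. P(H) = 0.208, so P(¬H) = 0.792. With E the 'passed' result, P(E|H) = 0.016 and P(E|¬H) = 0.849.
P(E) = 0.016·0.208 + 0.849·0.792 = 0.0033280 + 0.67241 = 0.67574.
By Bayes' theorem, P(H|E) = 0.0033280 / 0.67574 = 0.0049.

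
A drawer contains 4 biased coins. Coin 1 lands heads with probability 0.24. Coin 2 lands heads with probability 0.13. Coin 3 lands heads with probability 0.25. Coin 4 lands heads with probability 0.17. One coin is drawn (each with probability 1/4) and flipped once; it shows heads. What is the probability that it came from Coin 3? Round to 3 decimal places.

Posterior probability ≈ 0.316

Tabulate prior·likelihood by source: [1] prior 0.25, lik 0.24, product 0.06000; [2] prior 0.25, lik 0.13, product 0.03250; [3] prior 0.25, lik 0.25, product 0.06250; [4] prior 0.25, lik 0.17, product 0.04250.
Normalizing constant = 0.19750; the posterior for Coin 3 is its product over the sum, 0.06250/0.19750 = 0.316.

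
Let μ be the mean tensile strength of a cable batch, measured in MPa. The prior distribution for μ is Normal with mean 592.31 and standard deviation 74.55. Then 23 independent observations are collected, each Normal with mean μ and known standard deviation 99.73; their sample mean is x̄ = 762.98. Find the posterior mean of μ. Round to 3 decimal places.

Prior precision 1/τ₀² = 1/74.55² = 0.00017993; data precision n/σ² = 23/99.73² = 0.00231247.
Posterior precision = 0.00017993 + 0.00231247 = 0.00249240.
Posterior mean = (0.00017993·592.31 + 0.00231247·762.98) / 0.00249240 = 750.659.

Posterior mean ≈ 750.659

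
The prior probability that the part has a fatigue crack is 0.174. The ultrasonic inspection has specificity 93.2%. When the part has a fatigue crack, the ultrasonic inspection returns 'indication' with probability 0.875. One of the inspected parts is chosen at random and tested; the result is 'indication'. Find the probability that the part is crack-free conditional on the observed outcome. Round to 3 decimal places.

P(¬H | E) ≈ 0.269

Let H be the event that the part has a fatigue crack. P(H) = 0.174, so P(¬H) = 0.826. With E the 'indication' result, P(E|H) = 0.875 and P(E|¬H) = 0.068.
P(E) = 0.875·0.174 + 0.068·0.826 = 0.15225 + 0.056168 = 0.20842.
By Bayes' theorem, P(H|E) = 0.15225 / 0.20842 = 0.731. Hence P(¬H|E) = 1 − 0.731 = 0.269.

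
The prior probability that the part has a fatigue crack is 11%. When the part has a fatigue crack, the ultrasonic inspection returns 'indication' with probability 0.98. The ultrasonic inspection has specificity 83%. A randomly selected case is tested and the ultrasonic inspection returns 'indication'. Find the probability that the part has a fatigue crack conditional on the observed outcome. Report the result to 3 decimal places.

Write H for 'the part has a fatigue crack'. Prior odds H:¬H = 0.11/0.89 = 0.12360. For the 'indication' outcome, the likelihood ratio is 0.98/0.17 = 5.7647.
Posterior odds = 0.12360 × 5.7647 = 0.71249, so P(H|E) = 0.71249/(1+0.71249) = 0.416.

P(H | E) ≈ 0.416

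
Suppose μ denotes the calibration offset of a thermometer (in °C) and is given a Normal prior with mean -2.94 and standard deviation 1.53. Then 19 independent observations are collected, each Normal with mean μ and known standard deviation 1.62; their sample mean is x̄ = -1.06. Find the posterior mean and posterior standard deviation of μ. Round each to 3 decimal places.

Posterior mean ≈ -1.165; posterior SD ≈ 0.361

With known σ, the Normal prior is conjugate. Weight on the data is w = (n/σ²)/(n/σ² + 1/τ₀²) = 7.23975/(7.23975+0.427186) = 0.94428.
Posterior mean = w·x̄ + (1−w)·μ₀ = 0.94428·-1.06 + 0.055718·-2.94 = -1.165. Posterior variance = 1/(7.23975+0.427186) = 0.130430, so SD = 0.361.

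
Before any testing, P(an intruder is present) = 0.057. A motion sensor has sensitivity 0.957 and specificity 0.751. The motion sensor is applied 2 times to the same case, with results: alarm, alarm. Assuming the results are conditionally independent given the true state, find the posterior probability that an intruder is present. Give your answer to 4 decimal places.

With H the event that an intruder is present, the joint likelihood of the observed sequence is P(data|H) = 0.957·0.957 = 0.91585 and P(data|¬H) = 0.249·0.249 = 0.062001.
Bayes: P(H|data) = 0.057·0.91585 / (0.057·0.91585 + 0.943·0.062001) = 0.052203/0.11067 = 0.4717.

Posterior P(H) ≈ 0.4717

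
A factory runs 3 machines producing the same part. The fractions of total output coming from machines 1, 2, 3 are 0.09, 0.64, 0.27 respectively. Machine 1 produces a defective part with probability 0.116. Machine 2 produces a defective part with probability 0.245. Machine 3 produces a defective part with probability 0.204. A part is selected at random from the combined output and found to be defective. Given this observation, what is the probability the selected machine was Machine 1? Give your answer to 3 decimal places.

Posterior probability ≈ 0.047

P(defective|M1) = 0.116; P(defective|M2) = 0.245; P(defective|M3) = 0.204.
Prior × likelihood for each source: 0.09·0.116=0.01044, 0.64·0.245=0.1568, 0.27·0.204=0.05508. Summing gives P(defective) = 0.22232.
P(Machine 1 | defective) = 0.01044 / 0.22232 = 0.047.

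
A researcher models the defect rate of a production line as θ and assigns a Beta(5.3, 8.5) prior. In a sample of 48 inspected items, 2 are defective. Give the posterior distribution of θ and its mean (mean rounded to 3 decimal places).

Observing 2 successes and 46 failures updates Beta(5.3, 8.5) by adding the success and failure counts to the two shape parameters: α = 5.3+2 = 7.3, β = 8.5+46 = 54.5.
E[θ | data] = 7.3/(7.3+54.5) = 0.118.

Posterior: Beta(7.3, 54.5); mean ≈ 0.118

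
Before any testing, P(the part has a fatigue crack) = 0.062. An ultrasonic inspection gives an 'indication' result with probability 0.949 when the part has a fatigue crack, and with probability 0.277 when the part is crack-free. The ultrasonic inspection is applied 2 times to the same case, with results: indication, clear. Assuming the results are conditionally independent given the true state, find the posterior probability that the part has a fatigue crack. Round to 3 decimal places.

Posterior P(H) ≈ 0.016

With H the event that the part has a fatigue crack, the joint likelihood of the observed sequence is P(data|H) = 0.949·0.051 = 0.048399 and P(data|¬H) = 0.277·0.723 = 0.20027.
Bayes: P(H|data) = 0.062·0.048399 / (0.062·0.048399 + 0.938·0.20027) = 0.0030007/0.19085 = 0.0157.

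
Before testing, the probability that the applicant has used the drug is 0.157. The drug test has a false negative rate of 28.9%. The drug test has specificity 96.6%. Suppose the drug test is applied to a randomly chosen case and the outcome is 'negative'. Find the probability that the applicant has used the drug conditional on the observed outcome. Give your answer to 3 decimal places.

Write H for 'the applicant has used the drug'. Prior odds H:¬H = 0.157/0.843 = 0.18624. For the 'negative' outcome, the likelihood ratio is 0.289/0.966 = 0.29917.
Posterior odds = 0.18624 × 0.29917 = 0.055718, so P(H|E) = 0.055718/(1+0.055718) = 0.053.

P(H | E) ≈ 0.053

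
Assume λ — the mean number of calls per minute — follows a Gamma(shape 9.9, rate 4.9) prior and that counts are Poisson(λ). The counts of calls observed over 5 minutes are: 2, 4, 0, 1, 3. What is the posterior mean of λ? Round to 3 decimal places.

Posterior mean ≈ 2.010

The Poisson likelihood adds the total count to the shape and the number of exposure periods to the rate. Here ∑xᵢ = 10 and n = 5, so shape 9.9→19.9 and rate 4.9→9.9.
E[λ | data] = 19.9/9.9 = 2.010.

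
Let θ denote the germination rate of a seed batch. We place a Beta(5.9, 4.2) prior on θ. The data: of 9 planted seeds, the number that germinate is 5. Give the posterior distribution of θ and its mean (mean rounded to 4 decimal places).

Posterior: Beta(10.9, 8.2); mean ≈ 0.5707

Observing 5 successes and 4 failures updates Beta(5.9, 4.2) by adding the success and failure counts to the two shape parameters: α = 5.9+5 = 10.9, β = 4.2+4 = 8.2.
Posterior mean = α/(α+β) = 10.9/19.1 = 0.5707.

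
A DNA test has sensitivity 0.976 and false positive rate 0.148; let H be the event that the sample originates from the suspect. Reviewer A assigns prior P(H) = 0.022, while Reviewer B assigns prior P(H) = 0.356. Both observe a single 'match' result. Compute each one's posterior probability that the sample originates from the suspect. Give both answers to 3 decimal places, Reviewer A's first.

Reviewer A: 0.129; Reviewer B: 0.785

P('+'|H) = 0.976, P('+'|¬H) = 0.148.
Reviewer A: numerator 0.976·0.022 = 0.021472; evidence = 0.021472+0.148·0.978 = 0.16622; posterior = 0.129.
Reviewer B: numerator 0.976·0.356 = 0.34746; evidence = 0.34746+0.148·0.644 = 0.44277; posterior = 0.785.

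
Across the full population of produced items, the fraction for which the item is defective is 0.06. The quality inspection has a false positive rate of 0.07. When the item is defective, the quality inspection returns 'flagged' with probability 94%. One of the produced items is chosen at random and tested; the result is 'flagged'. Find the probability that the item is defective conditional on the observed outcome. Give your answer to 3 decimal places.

Let H be the event that the item is defective. P(H) = 0.06, so P(¬H) = 0.94. With E the 'flagged' result, P(E|H) = 0.94 and P(E|¬H) = 0.07.
P(E) = 0.94·0.06 + 0.07·0.94 = 0.056400 + 0.065800 = 0.12220.
By Bayes' theorem, P(H|E) = 0.056400 / 0.12220 = 0.462.

P(H | E) ≈ 0.462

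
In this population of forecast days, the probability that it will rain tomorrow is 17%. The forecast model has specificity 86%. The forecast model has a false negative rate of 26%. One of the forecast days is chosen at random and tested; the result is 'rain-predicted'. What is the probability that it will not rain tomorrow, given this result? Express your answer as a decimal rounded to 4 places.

P(¬H | E) ≈ 0.4802

Write H for 'it will rain tomorrow'. Prior odds H:¬H = 0.17/0.83 = 0.20482. For the 'rain-predicted' outcome, the likelihood ratio is 0.74/0.14 = 5.2857.
Posterior odds = 0.20482 × 5.2857 = 1.0826, so P(H|E) = 1.0826/(1+1.0826) = 0.5198. Then P(¬H|E) = 1 − 0.5198 = 0.4802.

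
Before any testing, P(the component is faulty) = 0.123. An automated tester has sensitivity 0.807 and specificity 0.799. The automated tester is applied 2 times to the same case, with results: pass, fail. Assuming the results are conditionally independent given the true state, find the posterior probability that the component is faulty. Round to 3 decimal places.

Let H be the event that the component is faulty; start with P(H) = 0.123. P('fail'|H) = 0.807, P('fail'|¬H) = 0.201.
Update on result 1 ('pass'): P(H) ← 0.193·0.1230 / (0.193·0.1230 + 0.799·0.8770) = 0.023739/0.72446 = 0.0328.
Update on result 2 ('fail'): P(H) ← 0.807·0.0328 / (0.807·0.0328 + 0.201·0.9672) = 0.026444/0.22086 = 0.1197.

Posterior P(H) ≈ 0.120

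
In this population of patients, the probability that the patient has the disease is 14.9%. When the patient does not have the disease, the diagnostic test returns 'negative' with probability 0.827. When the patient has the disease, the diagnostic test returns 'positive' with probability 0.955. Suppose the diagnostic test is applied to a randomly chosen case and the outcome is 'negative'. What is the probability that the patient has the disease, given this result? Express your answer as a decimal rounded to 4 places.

P(H | E) ≈ 0.0094

Let H be the event that the patient has the disease. P(H) = 0.149, so P(¬H) = 0.851. With E the 'negative' result, P(E|H) = 0.045 and P(E|¬H) = 0.827.
P(E) = 0.045·0.149 + 0.827·0.851 = 0.0067050 + 0.70378 = 0.71048.
By Bayes' theorem, P(H|E) = 0.0067050 / 0.71048 = 0.0094.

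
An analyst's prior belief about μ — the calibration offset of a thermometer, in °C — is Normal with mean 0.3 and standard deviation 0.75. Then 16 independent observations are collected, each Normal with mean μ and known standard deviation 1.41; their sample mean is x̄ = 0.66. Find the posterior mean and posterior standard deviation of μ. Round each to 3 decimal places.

Posterior mean ≈ 0.595; posterior SD ≈ 0.319

Prior precision 1/τ₀² = 1/0.75² = 1.77778; data precision n/σ² = 16/1.41² = 8.04788.
Posterior precision = 1.77778 + 8.04788 = 9.82566, giving posterior SD = 1/√9.82566 = 0.319.
Posterior mean = (1.77778·0.3 + 8.04788·0.66) / 9.82566 = 0.595.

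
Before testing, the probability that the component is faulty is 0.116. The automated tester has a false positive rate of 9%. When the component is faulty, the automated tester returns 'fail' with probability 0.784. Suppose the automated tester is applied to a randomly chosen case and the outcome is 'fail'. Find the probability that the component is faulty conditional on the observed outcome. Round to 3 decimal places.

Let H be the event that the component is faulty. P(H) = 0.116, so P(¬H) = 0.884. With E the 'fail' result, P(E|H) = 0.784 and P(E|¬H) = 0.09.
P(E) = 0.784·0.116 + 0.09·0.884 = 0.090944 + 0.079560 = 0.17050.
By Bayes' theorem, P(H|E) = 0.090944 / 0.17050 = 0.533.

P(H | E) ≈ 0.533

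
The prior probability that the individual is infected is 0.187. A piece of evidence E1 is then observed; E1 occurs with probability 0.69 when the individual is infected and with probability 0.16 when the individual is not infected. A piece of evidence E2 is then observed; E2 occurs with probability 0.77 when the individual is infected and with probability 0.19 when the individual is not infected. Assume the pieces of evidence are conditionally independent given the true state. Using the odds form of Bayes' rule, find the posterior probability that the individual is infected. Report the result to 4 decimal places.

Prior odds = 0.187/(1−0.187) = 0.23001. In log-odds, ln(0.23001) = -1.4696.
Add log likelihood ratios: ln(4.3125) + ln(4.0526) = 2.8609.
Posterior log-odds = 1.3913, so posterior odds = exp(1.3913) = 4.0199. Converting, P(H|E) = 4.0199/5.0199 = 0.8008.

Posterior probability ≈ 0.8008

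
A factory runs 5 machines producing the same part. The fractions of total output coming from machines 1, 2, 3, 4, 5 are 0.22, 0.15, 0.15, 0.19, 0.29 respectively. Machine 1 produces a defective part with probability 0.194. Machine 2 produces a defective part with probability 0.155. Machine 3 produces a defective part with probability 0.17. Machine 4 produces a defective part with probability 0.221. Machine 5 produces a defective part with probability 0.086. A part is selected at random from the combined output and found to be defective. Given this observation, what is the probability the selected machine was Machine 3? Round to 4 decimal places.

Posterior probability ≈ 0.1610

Tabulate prior·likelihood by source: [1] prior 0.22, lik 0.194, product 0.04268; [2] prior 0.15, lik 0.155, product 0.02325; [3] prior 0.15, lik 0.17, product 0.02550; [4] prior 0.19, lik 0.221, product 0.04199; [5] prior 0.29, lik 0.086, product 0.02494.
Normalizing constant = 0.15836; the posterior for Machine 3 is its product over the sum, 0.02550/0.15836 = 0.1610.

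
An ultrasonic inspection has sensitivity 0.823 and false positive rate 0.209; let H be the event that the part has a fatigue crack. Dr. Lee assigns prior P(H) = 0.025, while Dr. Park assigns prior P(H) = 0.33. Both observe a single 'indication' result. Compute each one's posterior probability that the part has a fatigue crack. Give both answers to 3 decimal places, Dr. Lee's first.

The likelihood ratio for an 'indication' result is 0.823/0.209 = 3.9378.
Dr. Lee: prior odds 0.025/0.975 = 0.025641; posterior odds 0.10097; posterior probability 0.092.
Dr. Park: prior odds 0.33/0.67 = 0.49254; posterior odds 1.9395; posterior probability 0.660.

Dr. Lee: 0.092; Dr. Park: 0.660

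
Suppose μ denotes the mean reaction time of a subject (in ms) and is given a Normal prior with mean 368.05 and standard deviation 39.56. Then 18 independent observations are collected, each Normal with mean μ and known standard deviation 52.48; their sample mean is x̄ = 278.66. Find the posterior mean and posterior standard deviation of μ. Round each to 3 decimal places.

Posterior mean ≈ 286.621; posterior SD ≈ 11.806

Prior precision 1/τ₀² = 1/39.56² = 0.00063898; data precision n/σ² = 18/52.48² = 0.00653559.
Posterior precision = 0.00063898 + 0.00653559 = 0.00717457, giving posterior SD = 1/√0.00717457 = 11.806.
Posterior mean = (0.00063898·368.05 + 0.00653559·278.66) / 0.00717457 = 286.621.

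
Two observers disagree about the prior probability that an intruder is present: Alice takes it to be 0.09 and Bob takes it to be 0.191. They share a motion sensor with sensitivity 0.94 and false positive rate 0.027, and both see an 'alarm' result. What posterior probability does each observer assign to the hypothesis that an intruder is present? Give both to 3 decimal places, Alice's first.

Alice: 0.775; Bob: 0.892

The likelihood ratio for an 'alarm' result is 0.94/0.027 = 34.815.
Alice: prior odds 0.09/0.91 = 0.098901; posterior odds 3.4432; posterior probability 0.775.
Bob: prior odds 0.191/0.809 = 0.23609; posterior odds 8.2196; posterior probability 0.892.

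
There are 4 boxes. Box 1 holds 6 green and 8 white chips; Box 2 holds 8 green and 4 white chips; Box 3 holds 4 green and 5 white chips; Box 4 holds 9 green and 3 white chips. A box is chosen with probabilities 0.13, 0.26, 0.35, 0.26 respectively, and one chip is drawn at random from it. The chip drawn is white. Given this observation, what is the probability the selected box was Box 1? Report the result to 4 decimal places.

Posterior probability ≈ 0.1767

P(white|Box 1) = 0.5714; P(white|Box 2) = 0.3333; P(white|Box 3) = 0.5556; P(white|Box 4) = 0.25.
Prior × likelihood for each source: 0.13·0.5714=0.07429, 0.26·0.3333=0.08667, 0.35·0.5556=0.1944, 0.26·0.25=0.06500. Summing gives P(white) = 0.42040.
P(Box 1 | white) = 0.07429 / 0.42040 = 0.1767.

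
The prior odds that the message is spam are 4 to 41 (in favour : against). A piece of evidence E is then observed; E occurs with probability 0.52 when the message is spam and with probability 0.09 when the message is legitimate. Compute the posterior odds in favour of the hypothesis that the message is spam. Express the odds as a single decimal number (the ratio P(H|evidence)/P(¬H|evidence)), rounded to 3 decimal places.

Prior odds = 4/41 = 0.097561. In log-odds, ln(0.097561) = -2.3273.
Add log likelihood ratio: ln(5.7778) = 1.7540.
Posterior log-odds = -0.57326, so posterior odds = exp(-0.57326) = 0.56369.

Posterior odds ≈ 0.564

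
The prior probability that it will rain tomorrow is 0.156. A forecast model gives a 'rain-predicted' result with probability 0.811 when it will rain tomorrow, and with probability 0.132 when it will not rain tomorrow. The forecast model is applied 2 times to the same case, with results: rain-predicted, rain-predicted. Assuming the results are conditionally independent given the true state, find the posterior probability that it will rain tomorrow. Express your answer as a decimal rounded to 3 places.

With H the event that it will rain tomorrow, the joint likelihood of the observed sequence is P(data|H) = 0.811·0.811 = 0.65772 and P(data|¬H) = 0.132·0.132 = 0.017424.
Bayes: P(H|data) = 0.156·0.65772 / (0.156·0.65772 + 0.844·0.017424) = 0.10260/0.11731 = 0.8746.

Posterior P(H) ≈ 0.875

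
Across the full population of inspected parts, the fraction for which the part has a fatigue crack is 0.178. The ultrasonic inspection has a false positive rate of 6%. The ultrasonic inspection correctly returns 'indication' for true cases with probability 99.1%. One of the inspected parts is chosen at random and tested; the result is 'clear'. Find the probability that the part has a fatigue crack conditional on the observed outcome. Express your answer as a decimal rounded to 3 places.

Let H be the event that the part has a fatigue crack. P(H) = 0.178, so P(¬H) = 0.822. With E the 'clear' result, P(E|H) = 0.009 and P(E|¬H) = 0.94.
P(E) = 0.009·0.178 + 0.94·0.822 = 0.0016020 + 0.77268 = 0.77428.
By Bayes' theorem, P(H|E) = 0.0016020 / 0.77428 = 0.002.

P(H | E) ≈ 0.002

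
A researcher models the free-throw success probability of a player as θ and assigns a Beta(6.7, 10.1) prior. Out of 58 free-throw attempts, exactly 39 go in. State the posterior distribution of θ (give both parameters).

Posterior: Beta(45.7, 29.1)

Observing 39 successes and 19 failures updates Beta(6.7, 10.1) by adding the success and failure counts to the two shape parameters: α = 6.7+39 = 45.7, β = 10.1+19 = 29.1.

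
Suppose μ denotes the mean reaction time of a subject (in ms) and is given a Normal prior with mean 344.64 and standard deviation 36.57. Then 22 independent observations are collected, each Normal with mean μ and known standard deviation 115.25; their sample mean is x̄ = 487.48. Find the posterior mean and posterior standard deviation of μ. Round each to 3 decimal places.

Posterior mean ≈ 443.052; posterior SD ≈ 20.395

With known σ, the Normal prior is conjugate. Weight on the data is w = (n/σ²)/(n/σ² + 1/τ₀²) = 0.00165631/(0.00165631+0.00074774) = 0.68897.
Posterior mean = w·x̄ + (1−w)·μ₀ = 0.68897·487.48 + 0.31103·344.64 = 443.052. Posterior variance = 1/(0.00165631+0.00074774) = 415.965, so SD = 20.395.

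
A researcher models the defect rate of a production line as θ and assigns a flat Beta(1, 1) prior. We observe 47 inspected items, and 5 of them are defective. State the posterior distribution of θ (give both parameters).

Observing 5 successes and 42 failures updates Beta(1, 1) by adding the success and failure counts to the two shape parameters: α = 1+5 = 6, β = 1+42 = 43.

Posterior: Beta(6, 43)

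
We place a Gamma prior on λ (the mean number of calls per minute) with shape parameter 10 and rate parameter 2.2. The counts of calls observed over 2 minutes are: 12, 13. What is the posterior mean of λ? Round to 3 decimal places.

Posterior mean ≈ 8.333

Total count ∑xᵢ = 25 over n = 2 minutes.
Gamma is conjugate to the Poisson likelihood: posterior is Gamma(shape = 10+25 = 35, rate = 2.2+2 = 4.2).
Posterior mean = shape/rate = 35/4.2 = 8.333.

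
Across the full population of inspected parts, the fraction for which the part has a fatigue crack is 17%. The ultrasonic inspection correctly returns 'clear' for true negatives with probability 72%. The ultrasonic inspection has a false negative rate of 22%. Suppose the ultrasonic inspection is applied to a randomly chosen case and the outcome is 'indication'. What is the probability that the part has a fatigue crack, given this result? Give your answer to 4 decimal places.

P(H | E) ≈ 0.3633

Write H for 'the part has a fatigue crack'. Prior odds H:¬H = 0.17/0.83 = 0.20482. For the 'indication' outcome, the likelihood ratio is 0.78/0.28 = 2.7857.
Posterior odds = 0.20482 × 2.7857 = 0.57057, so P(H|E) = 0.57057/(1+0.57057) = 0.3633.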